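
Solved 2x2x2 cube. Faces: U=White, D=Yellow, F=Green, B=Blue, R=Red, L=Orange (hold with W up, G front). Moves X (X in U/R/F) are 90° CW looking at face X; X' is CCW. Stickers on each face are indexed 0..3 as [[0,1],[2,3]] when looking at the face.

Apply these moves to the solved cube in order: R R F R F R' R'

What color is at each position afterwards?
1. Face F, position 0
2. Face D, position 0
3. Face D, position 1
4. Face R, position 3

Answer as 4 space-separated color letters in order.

After move 1 (R): R=RRRR U=WGWG F=GYGY D=YBYB B=WBWB
After move 2 (R): R=RRRR U=WYWY F=GBGB D=YWYW B=GBGB
After move 3 (F): F=GGBB U=WYOO R=WRYR D=RRYW L=OYOW
After move 4 (R): R=YWRR U=WGOB F=GRBW D=RGYG B=OBYB
After move 5 (F): F=BGWR U=WGWY R=OWBR D=RYYG L=OROG
After move 6 (R'): R=WROB U=WYWO F=BGWY D=RGYR B=GBYB
After move 7 (R'): R=RBWO U=WYWG F=BYWO D=RGYY B=RBGB
Query 1: F[0] = B
Query 2: D[0] = R
Query 3: D[1] = G
Query 4: R[3] = O

Answer: B R G O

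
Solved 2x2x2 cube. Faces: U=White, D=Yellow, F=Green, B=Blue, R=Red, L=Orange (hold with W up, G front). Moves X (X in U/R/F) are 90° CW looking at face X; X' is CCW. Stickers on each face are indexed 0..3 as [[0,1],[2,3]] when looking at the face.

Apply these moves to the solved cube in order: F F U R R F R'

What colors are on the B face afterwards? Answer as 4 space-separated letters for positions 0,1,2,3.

Answer: W R R B

Derivation:
After move 1 (F): F=GGGG U=WWOO R=WRWR D=RRYY L=OYOY
After move 2 (F): F=GGGG U=WWYY R=OROR D=WWYY L=OROR
After move 3 (U): U=YWYW F=ORGG R=BBOR B=ORBB L=GGOR
After move 4 (R): R=OBRB U=YRYG F=OWGY D=WBYO B=WRWB
After move 5 (R): R=ROBB U=YWYY F=OBGO D=WWYW B=GRRB
After move 6 (F): F=GOOB U=YWRG R=YOYB D=BRYW L=GWOW
After move 7 (R'): R=OBYY U=YRRG F=GWOG D=BOYB B=WRRB
Query: B face = WRRB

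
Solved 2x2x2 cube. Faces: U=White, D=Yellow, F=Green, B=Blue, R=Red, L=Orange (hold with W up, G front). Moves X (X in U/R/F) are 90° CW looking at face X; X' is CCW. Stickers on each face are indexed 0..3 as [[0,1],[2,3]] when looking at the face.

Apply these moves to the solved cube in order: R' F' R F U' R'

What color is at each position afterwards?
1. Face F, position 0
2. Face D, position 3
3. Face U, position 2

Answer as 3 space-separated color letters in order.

Answer: O O W

Derivation:
After move 1 (R'): R=RRRR U=WBWB F=GWGW D=YGYG B=YBYB
After move 2 (F'): F=WWGG U=WBRR R=GRYR D=OOYG L=OBOW
After move 3 (R): R=YGRR U=WWRG F=WOGG D=OYYY B=RBBB
After move 4 (F): F=GWGO U=WWWB R=RGGR D=RYYY L=OOOY
After move 5 (U'): U=WBWW F=OOGO R=GWGR B=RGBB L=RBOY
After move 6 (R'): R=WRGG U=WBWR F=OBGW D=ROYO B=YGYB
Query 1: F[0] = O
Query 2: D[3] = O
Query 3: U[2] = W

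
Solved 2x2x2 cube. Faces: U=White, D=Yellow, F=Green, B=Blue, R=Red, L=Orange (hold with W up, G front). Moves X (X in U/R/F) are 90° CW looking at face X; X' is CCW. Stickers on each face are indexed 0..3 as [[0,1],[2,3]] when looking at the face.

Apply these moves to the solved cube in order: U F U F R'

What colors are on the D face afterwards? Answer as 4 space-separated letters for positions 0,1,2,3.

After move 1 (U): U=WWWW F=RRGG R=BBRR B=OOBB L=GGOO
After move 2 (F): F=GRGR U=WWOG R=WBWR D=RBYY L=GYOY
After move 3 (U): U=OWGW F=WBGR R=OOWR B=GYBB L=GROY
After move 4 (F): F=GWRB U=OWYR R=GOWR D=WOYY L=GROB
After move 5 (R'): R=ORGW U=OBYG F=GWRR D=WWYB B=YYOB
Query: D face = WWYB

Answer: W W Y B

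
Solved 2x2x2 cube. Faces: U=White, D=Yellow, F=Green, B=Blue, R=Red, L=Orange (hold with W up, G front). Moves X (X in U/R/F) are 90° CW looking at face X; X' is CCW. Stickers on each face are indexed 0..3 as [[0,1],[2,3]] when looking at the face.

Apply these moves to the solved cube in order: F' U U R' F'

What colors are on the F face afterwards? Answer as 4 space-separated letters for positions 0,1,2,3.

Answer: R W B G

Derivation:
After move 1 (F'): F=GGGG U=WWRR R=YRYR D=OOYY L=OWOW
After move 2 (U): U=RWRW F=YRGG R=BBYR B=OWBB L=GGOW
After move 3 (U): U=RRWW F=BBGG R=OWYR B=GGBB L=YROW
After move 4 (R'): R=WROY U=RBWG F=BRGW D=OBYG B=YGOB
After move 5 (F'): F=RWBG U=RBWO R=BROY D=RWYG L=YGOW
Query: F face = RWBG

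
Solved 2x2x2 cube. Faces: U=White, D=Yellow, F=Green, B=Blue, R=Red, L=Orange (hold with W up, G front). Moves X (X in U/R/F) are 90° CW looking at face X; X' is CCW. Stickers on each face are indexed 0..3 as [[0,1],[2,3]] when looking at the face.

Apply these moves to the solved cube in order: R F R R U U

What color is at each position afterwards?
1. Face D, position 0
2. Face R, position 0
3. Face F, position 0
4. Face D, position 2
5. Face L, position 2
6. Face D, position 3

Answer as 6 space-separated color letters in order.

Answer: R O Y Y O O

Derivation:
After move 1 (R): R=RRRR U=WGWG F=GYGY D=YBYB B=WBWB
After move 2 (F): F=GGYY U=WGOO R=WRGR D=RRYB L=OYOB
After move 3 (R): R=GWRR U=WGOY F=GRYB D=RWYW B=OBGB
After move 4 (R): R=RGRW U=WROB F=GWYW D=RGYO B=YBGB
After move 5 (U): U=OWBR F=RGYW R=YBRW B=OYGB L=GWOB
After move 6 (U): U=BORW F=YBYW R=OYRW B=GWGB L=RGOB
Query 1: D[0] = R
Query 2: R[0] = O
Query 3: F[0] = Y
Query 4: D[2] = Y
Query 5: L[2] = O
Query 6: D[3] = O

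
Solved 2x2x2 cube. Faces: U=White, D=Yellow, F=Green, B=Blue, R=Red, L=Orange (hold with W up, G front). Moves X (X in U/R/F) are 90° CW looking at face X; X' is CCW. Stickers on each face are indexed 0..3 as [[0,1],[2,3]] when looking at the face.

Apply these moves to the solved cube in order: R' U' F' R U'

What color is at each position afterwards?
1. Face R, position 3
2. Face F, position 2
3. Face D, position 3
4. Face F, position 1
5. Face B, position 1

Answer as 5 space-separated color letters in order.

Answer: W O R W G

Derivation:
After move 1 (R'): R=RRRR U=WBWB F=GWGW D=YGYG B=YBYB
After move 2 (U'): U=BBWW F=OOGW R=GWRR B=RRYB L=YBOO
After move 3 (F'): F=OWOG U=BBGR R=GWYR D=BOYG L=YWOW
After move 4 (R): R=YGRW U=BWGG F=OOOG D=BYYR B=RRBB
After move 5 (U'): U=WGBG F=YWOG R=OORW B=YGBB L=RROW
Query 1: R[3] = W
Query 2: F[2] = O
Query 3: D[3] = R
Query 4: F[1] = W
Query 5: B[1] = G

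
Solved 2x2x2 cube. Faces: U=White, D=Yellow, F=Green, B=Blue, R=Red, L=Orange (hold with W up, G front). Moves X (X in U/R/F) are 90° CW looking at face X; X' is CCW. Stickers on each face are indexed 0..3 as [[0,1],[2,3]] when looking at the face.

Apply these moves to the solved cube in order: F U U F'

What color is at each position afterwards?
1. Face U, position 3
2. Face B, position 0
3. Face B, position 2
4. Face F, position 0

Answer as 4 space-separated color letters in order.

Answer: W G B B

Derivation:
After move 1 (F): F=GGGG U=WWOO R=WRWR D=RRYY L=OYOY
After move 2 (U): U=OWOW F=WRGG R=BBWR B=OYBB L=GGOY
After move 3 (U): U=OOWW F=BBGG R=OYWR B=GGBB L=WROY
After move 4 (F'): F=BGBG U=OOOW R=RYRR D=RYYY L=WWOW
Query 1: U[3] = W
Query 2: B[0] = G
Query 3: B[2] = B
Query 4: F[0] = B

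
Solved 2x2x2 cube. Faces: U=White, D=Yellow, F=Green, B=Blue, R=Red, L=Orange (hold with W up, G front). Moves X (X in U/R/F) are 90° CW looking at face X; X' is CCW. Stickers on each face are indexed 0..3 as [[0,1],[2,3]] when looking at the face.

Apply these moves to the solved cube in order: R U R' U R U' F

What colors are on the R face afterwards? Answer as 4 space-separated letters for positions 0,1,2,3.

Answer: G R O O

Derivation:
After move 1 (R): R=RRRR U=WGWG F=GYGY D=YBYB B=WBWB
After move 2 (U): U=WWGG F=RRGY R=WBRR B=OOWB L=GYOO
After move 3 (R'): R=BRWR U=WWGO F=RWGG D=YRYY B=BOBB
After move 4 (U): U=GWOW F=BRGG R=BOWR B=GYBB L=RWOO
After move 5 (R): R=WBRO U=GROG F=BRGY D=YBYG B=WYWB
After move 6 (U'): U=RGGO F=RWGY R=BRRO B=WBWB L=WYOO
After move 7 (F): F=GRYW U=RGOY R=GROO D=RBYG L=WYOB
Query: R face = GROO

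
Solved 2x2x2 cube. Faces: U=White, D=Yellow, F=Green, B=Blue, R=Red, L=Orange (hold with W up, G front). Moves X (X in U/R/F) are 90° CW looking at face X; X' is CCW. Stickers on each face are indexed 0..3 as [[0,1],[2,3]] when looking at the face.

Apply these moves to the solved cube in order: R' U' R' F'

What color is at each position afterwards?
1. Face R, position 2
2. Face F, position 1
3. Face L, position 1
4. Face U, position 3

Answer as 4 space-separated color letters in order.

Answer: Y W R G

Derivation:
After move 1 (R'): R=RRRR U=WBWB F=GWGW D=YGYG B=YBYB
After move 2 (U'): U=BBWW F=OOGW R=GWRR B=RRYB L=YBOO
After move 3 (R'): R=WRGR U=BYWR F=OBGW D=YOYW B=GRGB
After move 4 (F'): F=BWOG U=BYWG R=ORYR D=BOYW L=YROW
Query 1: R[2] = Y
Query 2: F[1] = W
Query 3: L[1] = R
Query 4: U[3] = G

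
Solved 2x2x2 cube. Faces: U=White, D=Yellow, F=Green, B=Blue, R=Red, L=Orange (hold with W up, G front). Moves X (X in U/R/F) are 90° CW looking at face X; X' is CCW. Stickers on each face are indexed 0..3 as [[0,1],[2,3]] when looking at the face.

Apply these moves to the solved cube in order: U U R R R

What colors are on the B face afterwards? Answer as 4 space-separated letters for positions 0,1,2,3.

Answer: Y G Y B

Derivation:
After move 1 (U): U=WWWW F=RRGG R=BBRR B=OOBB L=GGOO
After move 2 (U): U=WWWW F=BBGG R=OORR B=GGBB L=RROO
After move 3 (R): R=RORO U=WBWG F=BYGY D=YBYG B=WGWB
After move 4 (R): R=RROO U=WYWY F=BBGG D=YWYW B=GGBB
After move 5 (R): R=OROR U=WBWG F=BWGW D=YBYG B=YGYB
Query: B face = YGYB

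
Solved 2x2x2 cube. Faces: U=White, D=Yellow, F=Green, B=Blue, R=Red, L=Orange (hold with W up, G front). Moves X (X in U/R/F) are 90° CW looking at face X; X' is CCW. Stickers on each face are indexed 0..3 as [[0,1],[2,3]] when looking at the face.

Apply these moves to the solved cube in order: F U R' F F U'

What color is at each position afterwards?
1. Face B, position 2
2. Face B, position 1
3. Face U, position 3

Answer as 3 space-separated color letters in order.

Answer: R R R

Derivation:
After move 1 (F): F=GGGG U=WWOO R=WRWR D=RRYY L=OYOY
After move 2 (U): U=OWOW F=WRGG R=BBWR B=OYBB L=GGOY
After move 3 (R'): R=BRBW U=OBOO F=WWGW D=RRYG B=YYRB
After move 4 (F): F=GWWW U=OBYG R=OROW D=BBYG L=GROR
After move 5 (F): F=WGWW U=OBRR R=YRGW D=OOYG L=GBOB
After move 6 (U'): U=BROR F=GBWW R=WGGW B=YRRB L=YYOB
Query 1: B[2] = R
Query 2: B[1] = R
Query 3: U[3] = R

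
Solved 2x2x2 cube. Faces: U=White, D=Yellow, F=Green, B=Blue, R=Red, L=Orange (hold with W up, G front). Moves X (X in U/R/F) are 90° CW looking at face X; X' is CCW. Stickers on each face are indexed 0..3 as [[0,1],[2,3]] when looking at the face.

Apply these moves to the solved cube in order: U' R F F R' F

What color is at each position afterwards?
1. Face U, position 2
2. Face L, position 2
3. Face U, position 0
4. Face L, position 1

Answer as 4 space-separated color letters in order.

After move 1 (U'): U=WWWW F=OOGG R=GGRR B=RRBB L=BBOO
After move 2 (R): R=RGRG U=WOWG F=OYGY D=YBYR B=WRWB
After move 3 (F): F=GOYY U=WOOB R=WGGG D=RRYR L=BYOB
After move 4 (F): F=YGYO U=WOBY R=OGBG D=GWYR L=BROR
After move 5 (R'): R=GGOB U=WWBW F=YOYY D=GGYO B=RRWB
After move 6 (F): F=YYYO U=WWRR R=BGWB D=OGYO L=BGOG
Query 1: U[2] = R
Query 2: L[2] = O
Query 3: U[0] = W
Query 4: L[1] = G

Answer: R O W G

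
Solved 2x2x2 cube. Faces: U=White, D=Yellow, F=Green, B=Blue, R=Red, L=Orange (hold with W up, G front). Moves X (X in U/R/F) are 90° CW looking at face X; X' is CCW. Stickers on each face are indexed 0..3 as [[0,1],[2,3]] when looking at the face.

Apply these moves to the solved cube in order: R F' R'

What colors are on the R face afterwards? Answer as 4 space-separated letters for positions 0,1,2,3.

After move 1 (R): R=RRRR U=WGWG F=GYGY D=YBYB B=WBWB
After move 2 (F'): F=YYGG U=WGRR R=BRYR D=OOYB L=OGOW
After move 3 (R'): R=RRBY U=WWRW F=YGGR D=OYYG B=BBOB
Query: R face = RRBY

Answer: R R B Y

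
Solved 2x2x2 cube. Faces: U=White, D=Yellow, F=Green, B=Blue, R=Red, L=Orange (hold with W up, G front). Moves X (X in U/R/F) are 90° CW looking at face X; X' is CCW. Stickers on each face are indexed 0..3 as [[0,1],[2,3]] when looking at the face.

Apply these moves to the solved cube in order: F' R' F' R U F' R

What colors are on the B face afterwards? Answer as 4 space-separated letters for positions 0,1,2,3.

Answer: Y B W B

Derivation:
After move 1 (F'): F=GGGG U=WWRR R=YRYR D=OOYY L=OWOW
After move 2 (R'): R=RRYY U=WBRB F=GWGR D=OGYG B=YBOB
After move 3 (F'): F=WRGG U=WBRY R=GROY D=WWYG L=OBOR
After move 4 (R): R=OGYR U=WRRG F=WWGG D=WOYY B=YBBB
After move 5 (U): U=RWGR F=OGGG R=YBYR B=OBBB L=WWOR
After move 6 (F'): F=GGOG U=RWYY R=OBWR D=WRYY L=WROG
After move 7 (R): R=WORB U=RGYG F=GROY D=WBYO B=YBWB
Query: B face = YBWB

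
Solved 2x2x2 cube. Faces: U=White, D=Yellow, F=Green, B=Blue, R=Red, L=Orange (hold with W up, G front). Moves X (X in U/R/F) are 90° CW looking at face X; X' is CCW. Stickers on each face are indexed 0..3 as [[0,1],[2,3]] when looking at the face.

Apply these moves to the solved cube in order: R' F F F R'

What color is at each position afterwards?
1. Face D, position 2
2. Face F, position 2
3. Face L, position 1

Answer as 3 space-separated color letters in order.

After move 1 (R'): R=RRRR U=WBWB F=GWGW D=YGYG B=YBYB
After move 2 (F): F=GGWW U=WBOO R=WRBR D=RRYG L=OYOG
After move 3 (F): F=WGWG U=WBGY R=OROR D=BWYG L=OROR
After move 4 (F): F=WWGG U=WBRR R=GRYR D=OOYG L=OBOW
After move 5 (R'): R=RRGY U=WYRY F=WBGR D=OWYG B=GBOB
Query 1: D[2] = Y
Query 2: F[2] = G
Query 3: L[1] = B

Answer: Y G B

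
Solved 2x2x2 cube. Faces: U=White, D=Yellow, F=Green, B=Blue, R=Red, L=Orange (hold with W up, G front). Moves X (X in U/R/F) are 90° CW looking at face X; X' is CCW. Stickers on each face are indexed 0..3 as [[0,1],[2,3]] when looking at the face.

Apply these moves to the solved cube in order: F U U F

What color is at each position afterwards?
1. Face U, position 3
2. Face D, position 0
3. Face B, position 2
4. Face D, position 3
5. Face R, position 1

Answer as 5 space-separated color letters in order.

After move 1 (F): F=GGGG U=WWOO R=WRWR D=RRYY L=OYOY
After move 2 (U): U=OWOW F=WRGG R=BBWR B=OYBB L=GGOY
After move 3 (U): U=OOWW F=BBGG R=OYWR B=GGBB L=WROY
After move 4 (F): F=GBGB U=OOYR R=WYWR D=WOYY L=WROR
Query 1: U[3] = R
Query 2: D[0] = W
Query 3: B[2] = B
Query 4: D[3] = Y
Query 5: R[1] = Y

Answer: R W B Y Y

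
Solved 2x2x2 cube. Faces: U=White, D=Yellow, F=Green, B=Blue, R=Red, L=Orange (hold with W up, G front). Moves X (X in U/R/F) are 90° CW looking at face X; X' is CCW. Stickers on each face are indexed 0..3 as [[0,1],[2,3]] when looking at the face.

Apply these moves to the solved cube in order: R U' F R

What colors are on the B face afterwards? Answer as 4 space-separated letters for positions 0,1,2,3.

After move 1 (R): R=RRRR U=WGWG F=GYGY D=YBYB B=WBWB
After move 2 (U'): U=GGWW F=OOGY R=GYRR B=RRWB L=WBOO
After move 3 (F): F=GOYO U=GGOB R=WYWR D=RGYB L=WYOB
After move 4 (R): R=WWRY U=GOOO F=GGYB D=RWYR B=BRGB
Query: B face = BRGB

Answer: B R G B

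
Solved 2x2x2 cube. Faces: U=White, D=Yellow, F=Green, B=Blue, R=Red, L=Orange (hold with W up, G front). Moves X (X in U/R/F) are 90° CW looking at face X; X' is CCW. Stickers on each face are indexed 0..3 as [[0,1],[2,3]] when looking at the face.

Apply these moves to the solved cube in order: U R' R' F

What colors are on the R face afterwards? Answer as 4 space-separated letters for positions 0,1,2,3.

After move 1 (U): U=WWWW F=RRGG R=BBRR B=OOBB L=GGOO
After move 2 (R'): R=BRBR U=WBWO F=RWGW D=YRYG B=YOYB
After move 3 (R'): R=RRBB U=WYWY F=RBGO D=YWYW B=GORB
After move 4 (F): F=GROB U=WYOG R=WRYB D=BRYW L=GYOW
Query: R face = WRYB

Answer: W R Y B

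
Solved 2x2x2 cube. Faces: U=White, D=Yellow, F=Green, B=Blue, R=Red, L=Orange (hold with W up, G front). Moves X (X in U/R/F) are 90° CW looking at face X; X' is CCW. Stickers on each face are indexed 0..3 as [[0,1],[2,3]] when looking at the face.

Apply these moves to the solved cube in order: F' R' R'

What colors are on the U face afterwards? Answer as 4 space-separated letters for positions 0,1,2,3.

Answer: W O R Y

Derivation:
After move 1 (F'): F=GGGG U=WWRR R=YRYR D=OOYY L=OWOW
After move 2 (R'): R=RRYY U=WBRB F=GWGR D=OGYG B=YBOB
After move 3 (R'): R=RYRY U=WORY F=GBGB D=OWYR B=GBGB
Query: U face = WORY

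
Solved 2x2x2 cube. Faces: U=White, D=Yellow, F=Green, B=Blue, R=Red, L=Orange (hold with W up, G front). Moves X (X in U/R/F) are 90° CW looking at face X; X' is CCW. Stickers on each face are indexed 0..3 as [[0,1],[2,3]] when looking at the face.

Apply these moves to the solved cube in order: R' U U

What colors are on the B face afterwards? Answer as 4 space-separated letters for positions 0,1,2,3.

After move 1 (R'): R=RRRR U=WBWB F=GWGW D=YGYG B=YBYB
After move 2 (U): U=WWBB F=RRGW R=YBRR B=OOYB L=GWOO
After move 3 (U): U=BWBW F=YBGW R=OORR B=GWYB L=RROO
Query: B face = GWYB

Answer: G W Y B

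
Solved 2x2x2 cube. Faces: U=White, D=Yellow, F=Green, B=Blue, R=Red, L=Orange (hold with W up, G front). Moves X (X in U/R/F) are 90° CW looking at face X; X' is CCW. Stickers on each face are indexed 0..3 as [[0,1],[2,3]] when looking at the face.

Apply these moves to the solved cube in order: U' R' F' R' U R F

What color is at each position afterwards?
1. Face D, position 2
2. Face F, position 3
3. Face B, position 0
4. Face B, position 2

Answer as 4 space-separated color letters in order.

After move 1 (U'): U=WWWW F=OOGG R=GGRR B=RRBB L=BBOO
After move 2 (R'): R=GRGR U=WBWR F=OWGW D=YOYG B=YRYB
After move 3 (F'): F=WWOG U=WBGG R=ORYR D=BOYG L=BROW
After move 4 (R'): R=RROY U=WYGY F=WBOG D=BWYG B=GROB
After move 5 (U): U=GWYY F=RROG R=GROY B=BROB L=WBOW
After move 6 (R): R=OGYR U=GRYG F=RWOG D=BOYB B=YRWB
After move 7 (F): F=ORGW U=GRWB R=YGGR D=YOYB L=WBOO
Query 1: D[2] = Y
Query 2: F[3] = W
Query 3: B[0] = Y
Query 4: B[2] = W

Answer: Y W Y W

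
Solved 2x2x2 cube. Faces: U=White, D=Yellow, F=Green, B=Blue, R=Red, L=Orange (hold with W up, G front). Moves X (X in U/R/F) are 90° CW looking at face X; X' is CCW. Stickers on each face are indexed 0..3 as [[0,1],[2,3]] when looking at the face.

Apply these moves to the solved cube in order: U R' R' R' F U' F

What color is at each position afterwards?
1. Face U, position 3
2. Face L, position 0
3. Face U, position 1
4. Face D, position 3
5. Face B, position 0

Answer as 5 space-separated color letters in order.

After move 1 (U): U=WWWW F=RRGG R=BBRR B=OOBB L=GGOO
After move 2 (R'): R=BRBR U=WBWO F=RWGW D=YRYG B=YOYB
After move 3 (R'): R=RRBB U=WYWY F=RBGO D=YWYW B=GORB
After move 4 (R'): R=RBRB U=WRWG F=RYGY D=YBYO B=WOWB
After move 5 (F): F=GRYY U=WROG R=WBGB D=RRYO L=GYOB
After move 6 (U'): U=RGWO F=GYYY R=GRGB B=WBWB L=WOOB
After move 7 (F): F=YGYY U=RGBO R=WROB D=GGYO L=WROR
Query 1: U[3] = O
Query 2: L[0] = W
Query 3: U[1] = G
Query 4: D[3] = O
Query 5: B[0] = W

Answer: O W G O W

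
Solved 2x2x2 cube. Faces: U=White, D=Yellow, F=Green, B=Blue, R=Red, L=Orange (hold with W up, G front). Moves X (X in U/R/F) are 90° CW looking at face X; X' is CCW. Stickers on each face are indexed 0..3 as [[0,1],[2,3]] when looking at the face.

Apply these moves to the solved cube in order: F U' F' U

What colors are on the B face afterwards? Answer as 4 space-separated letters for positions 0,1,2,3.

Answer: B O B B

Derivation:
After move 1 (F): F=GGGG U=WWOO R=WRWR D=RRYY L=OYOY
After move 2 (U'): U=WOWO F=OYGG R=GGWR B=WRBB L=BBOY
After move 3 (F'): F=YGOG U=WOGW R=RGRR D=BYYY L=BOOW
After move 4 (U): U=GWWO F=RGOG R=WRRR B=BOBB L=YGOW
Query: B face = BOBB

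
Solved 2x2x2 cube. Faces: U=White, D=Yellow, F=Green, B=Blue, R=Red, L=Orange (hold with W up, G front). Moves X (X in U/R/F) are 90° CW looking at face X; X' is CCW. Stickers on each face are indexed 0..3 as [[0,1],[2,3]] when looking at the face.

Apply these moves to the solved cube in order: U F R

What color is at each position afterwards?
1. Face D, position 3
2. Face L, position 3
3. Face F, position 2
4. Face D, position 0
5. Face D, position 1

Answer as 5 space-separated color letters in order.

Answer: O Y G R B

Derivation:
After move 1 (U): U=WWWW F=RRGG R=BBRR B=OOBB L=GGOO
After move 2 (F): F=GRGR U=WWOG R=WBWR D=RBYY L=GYOY
After move 3 (R): R=WWRB U=WROR F=GBGY D=RBYO B=GOWB
Query 1: D[3] = O
Query 2: L[3] = Y
Query 3: F[2] = G
Query 4: D[0] = R
Query 5: D[1] = B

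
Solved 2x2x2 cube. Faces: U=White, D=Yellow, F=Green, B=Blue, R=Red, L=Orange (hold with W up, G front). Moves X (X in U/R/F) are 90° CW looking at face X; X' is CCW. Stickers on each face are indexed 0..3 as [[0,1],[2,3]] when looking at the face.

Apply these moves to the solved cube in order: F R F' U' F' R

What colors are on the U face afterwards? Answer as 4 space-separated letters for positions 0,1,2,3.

Answer: G G R G

Derivation:
After move 1 (F): F=GGGG U=WWOO R=WRWR D=RRYY L=OYOY
After move 2 (R): R=WWRR U=WGOG F=GRGY D=RBYB B=OBWB
After move 3 (F'): F=RYGG U=WGWR R=BWRR D=YYYB L=OGOO
After move 4 (U'): U=GRWW F=OGGG R=RYRR B=BWWB L=OBOO
After move 5 (F'): F=GGOG U=GRRR R=YYYR D=BOYB L=OWOW
After move 6 (R): R=YYRY U=GGRG F=GOOB D=BWYB B=RWRB
Query: U face = GGRG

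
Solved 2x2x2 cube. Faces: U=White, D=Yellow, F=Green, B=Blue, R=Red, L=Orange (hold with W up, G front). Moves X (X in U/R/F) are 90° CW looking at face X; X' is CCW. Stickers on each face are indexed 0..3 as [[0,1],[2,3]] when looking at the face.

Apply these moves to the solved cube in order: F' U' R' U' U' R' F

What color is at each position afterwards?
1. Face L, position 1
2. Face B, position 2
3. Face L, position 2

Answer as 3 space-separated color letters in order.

After move 1 (F'): F=GGGG U=WWRR R=YRYR D=OOYY L=OWOW
After move 2 (U'): U=WRWR F=OWGG R=GGYR B=YRBB L=BBOW
After move 3 (R'): R=GRGY U=WBWY F=ORGR D=OWYG B=YROB
After move 4 (U'): U=BYWW F=BBGR R=ORGY B=GROB L=YROW
After move 5 (U'): U=YWBW F=YRGR R=BBGY B=OROB L=GROW
After move 6 (R'): R=BYBG U=YOBO F=YWGW D=ORYR B=GRWB
After move 7 (F): F=GYWW U=YOWR R=BYOG D=BBYR L=GOOR
Query 1: L[1] = O
Query 2: B[2] = W
Query 3: L[2] = O

Answer: O W O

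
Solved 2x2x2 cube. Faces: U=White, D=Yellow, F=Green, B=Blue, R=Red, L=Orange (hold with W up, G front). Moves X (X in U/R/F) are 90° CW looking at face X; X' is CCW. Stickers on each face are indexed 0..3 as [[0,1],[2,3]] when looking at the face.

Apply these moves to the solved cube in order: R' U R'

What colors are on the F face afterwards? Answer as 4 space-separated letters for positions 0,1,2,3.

Answer: R W G B

Derivation:
After move 1 (R'): R=RRRR U=WBWB F=GWGW D=YGYG B=YBYB
After move 2 (U): U=WWBB F=RRGW R=YBRR B=OOYB L=GWOO
After move 3 (R'): R=BRYR U=WYBO F=RWGB D=YRYW B=GOGB
Query: F face = RWGB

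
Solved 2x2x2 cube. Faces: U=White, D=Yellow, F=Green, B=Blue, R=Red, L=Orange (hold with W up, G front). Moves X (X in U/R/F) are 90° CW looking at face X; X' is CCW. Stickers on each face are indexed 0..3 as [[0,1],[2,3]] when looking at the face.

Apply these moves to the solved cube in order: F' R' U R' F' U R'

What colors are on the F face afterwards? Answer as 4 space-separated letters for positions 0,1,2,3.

After move 1 (F'): F=GGGG U=WWRR R=YRYR D=OOYY L=OWOW
After move 2 (R'): R=RRYY U=WBRB F=GWGR D=OGYG B=YBOB
After move 3 (U): U=RWBB F=RRGR R=YBYY B=OWOB L=GWOW
After move 4 (R'): R=BYYY U=ROBO F=RWGB D=ORYR B=GWGB
After move 5 (F'): F=WBRG U=ROBY R=RYOY D=WWYR L=GOOB
After move 6 (U): U=BRYO F=RYRG R=GWOY B=GOGB L=WBOB
After move 7 (R'): R=WYGO U=BGYG F=RRRO D=WYYG B=ROWB
Query: F face = RRRO

Answer: R R R O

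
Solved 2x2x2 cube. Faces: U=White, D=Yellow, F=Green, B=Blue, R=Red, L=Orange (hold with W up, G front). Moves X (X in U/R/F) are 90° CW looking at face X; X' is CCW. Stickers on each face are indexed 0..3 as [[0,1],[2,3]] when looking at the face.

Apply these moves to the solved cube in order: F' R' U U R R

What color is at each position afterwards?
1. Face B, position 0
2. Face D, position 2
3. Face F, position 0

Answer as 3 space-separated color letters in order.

Answer: R Y Y

Derivation:
After move 1 (F'): F=GGGG U=WWRR R=YRYR D=OOYY L=OWOW
After move 2 (R'): R=RRYY U=WBRB F=GWGR D=OGYG B=YBOB
After move 3 (U): U=RWBB F=RRGR R=YBYY B=OWOB L=GWOW
After move 4 (U): U=BRBW F=YBGR R=OWYY B=GWOB L=RROW
After move 5 (R): R=YOYW U=BBBR F=YGGG D=OOYG B=WWRB
After move 6 (R): R=YYWO U=BGBG F=YOGG D=ORYW B=RWBB
Query 1: B[0] = R
Query 2: D[2] = Y
Query 3: F[0] = Y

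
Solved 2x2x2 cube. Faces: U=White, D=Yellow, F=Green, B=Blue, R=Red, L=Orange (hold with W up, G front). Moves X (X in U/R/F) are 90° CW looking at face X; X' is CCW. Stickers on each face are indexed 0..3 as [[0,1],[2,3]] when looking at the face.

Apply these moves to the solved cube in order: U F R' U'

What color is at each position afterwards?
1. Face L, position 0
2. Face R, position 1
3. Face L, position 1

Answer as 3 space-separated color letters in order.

Answer: Y W O

Derivation:
After move 1 (U): U=WWWW F=RRGG R=BBRR B=OOBB L=GGOO
After move 2 (F): F=GRGR U=WWOG R=WBWR D=RBYY L=GYOY
After move 3 (R'): R=BRWW U=WBOO F=GWGG D=RRYR B=YOBB
After move 4 (U'): U=BOWO F=GYGG R=GWWW B=BRBB L=YOOY
Query 1: L[0] = Y
Query 2: R[1] = W
Query 3: L[1] = O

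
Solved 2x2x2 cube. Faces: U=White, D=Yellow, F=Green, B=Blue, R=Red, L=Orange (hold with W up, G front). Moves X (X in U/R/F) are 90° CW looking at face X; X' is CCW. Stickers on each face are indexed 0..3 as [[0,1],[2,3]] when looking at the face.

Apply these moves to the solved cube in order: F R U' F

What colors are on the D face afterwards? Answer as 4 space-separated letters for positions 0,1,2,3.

Answer: R G Y B

Derivation:
After move 1 (F): F=GGGG U=WWOO R=WRWR D=RRYY L=OYOY
After move 2 (R): R=WWRR U=WGOG F=GRGY D=RBYB B=OBWB
After move 3 (U'): U=GGWO F=OYGY R=GRRR B=WWWB L=OBOY
After move 4 (F): F=GOYY U=GGYB R=WROR D=RGYB L=OROB
Query: D face = RGYB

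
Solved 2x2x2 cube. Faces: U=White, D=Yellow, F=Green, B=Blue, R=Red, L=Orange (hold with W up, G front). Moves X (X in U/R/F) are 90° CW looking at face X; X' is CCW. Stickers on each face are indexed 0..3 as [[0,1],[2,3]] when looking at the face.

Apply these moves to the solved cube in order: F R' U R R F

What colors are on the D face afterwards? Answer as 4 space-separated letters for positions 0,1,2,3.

After move 1 (F): F=GGGG U=WWOO R=WRWR D=RRYY L=OYOY
After move 2 (R'): R=RRWW U=WBOB F=GWGO D=RGYG B=YBRB
After move 3 (U): U=OWBB F=RRGO R=YBWW B=OYRB L=GWOY
After move 4 (R): R=WYWB U=ORBO F=RGGG D=RRYO B=BYWB
After move 5 (R): R=WWBY U=OGBG F=RRGO D=RWYB B=OYRB
After move 6 (F): F=GROR U=OGYW R=BWGY D=BWYB L=GROW
Query: D face = BWYB

Answer: B W Y B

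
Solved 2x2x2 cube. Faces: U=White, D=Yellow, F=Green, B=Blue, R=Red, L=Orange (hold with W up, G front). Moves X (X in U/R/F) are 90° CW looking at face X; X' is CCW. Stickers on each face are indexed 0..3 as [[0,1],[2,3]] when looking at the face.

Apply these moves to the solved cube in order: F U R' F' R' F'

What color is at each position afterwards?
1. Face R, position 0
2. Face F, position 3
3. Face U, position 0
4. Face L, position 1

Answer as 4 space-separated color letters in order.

Answer: W W O Y

Derivation:
After move 1 (F): F=GGGG U=WWOO R=WRWR D=RRYY L=OYOY
After move 2 (U): U=OWOW F=WRGG R=BBWR B=OYBB L=GGOY
After move 3 (R'): R=BRBW U=OBOO F=WWGW D=RRYG B=YYRB
After move 4 (F'): F=WWWG U=OBBB R=RRRW D=GYYG L=GOOO
After move 5 (R'): R=RWRR U=ORBY F=WBWB D=GWYG B=GYYB
After move 6 (F'): F=BBWW U=ORRR R=WWGR D=OOYG L=GYOB
Query 1: R[0] = W
Query 2: F[3] = W
Query 3: U[0] = O
Query 4: L[1] = Y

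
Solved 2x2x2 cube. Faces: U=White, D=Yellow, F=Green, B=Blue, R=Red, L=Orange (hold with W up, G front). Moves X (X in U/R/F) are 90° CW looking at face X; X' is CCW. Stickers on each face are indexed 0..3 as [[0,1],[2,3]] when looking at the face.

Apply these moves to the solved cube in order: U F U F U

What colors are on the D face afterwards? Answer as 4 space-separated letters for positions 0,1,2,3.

Answer: W O Y Y

Derivation:
After move 1 (U): U=WWWW F=RRGG R=BBRR B=OOBB L=GGOO
After move 2 (F): F=GRGR U=WWOG R=WBWR D=RBYY L=GYOY
After move 3 (U): U=OWGW F=WBGR R=OOWR B=GYBB L=GROY
After move 4 (F): F=GWRB U=OWYR R=GOWR D=WOYY L=GROB
After move 5 (U): U=YORW F=GORB R=GYWR B=GRBB L=GWOB
Query: D face = WOYY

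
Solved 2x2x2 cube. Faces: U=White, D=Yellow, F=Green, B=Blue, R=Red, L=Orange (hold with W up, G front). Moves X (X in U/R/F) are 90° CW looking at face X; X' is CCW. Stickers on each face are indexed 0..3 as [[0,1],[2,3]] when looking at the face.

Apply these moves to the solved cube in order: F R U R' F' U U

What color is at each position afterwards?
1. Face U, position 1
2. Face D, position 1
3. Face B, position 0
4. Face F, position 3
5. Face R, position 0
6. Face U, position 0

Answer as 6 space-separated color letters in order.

After move 1 (F): F=GGGG U=WWOO R=WRWR D=RRYY L=OYOY
After move 2 (R): R=WWRR U=WGOG F=GRGY D=RBYB B=OBWB
After move 3 (U): U=OWGG F=WWGY R=OBRR B=OYWB L=GROY
After move 4 (R'): R=BROR U=OWGO F=WWGG D=RWYY B=BYBB
After move 5 (F'): F=WGWG U=OWBO R=WRRR D=RYYY L=GOOG
After move 6 (U): U=BOOW F=WRWG R=BYRR B=GOBB L=WGOG
After move 7 (U): U=OBWO F=BYWG R=GORR B=WGBB L=WROG
Query 1: U[1] = B
Query 2: D[1] = Y
Query 3: B[0] = W
Query 4: F[3] = G
Query 5: R[0] = G
Query 6: U[0] = O

Answer: B Y W G G O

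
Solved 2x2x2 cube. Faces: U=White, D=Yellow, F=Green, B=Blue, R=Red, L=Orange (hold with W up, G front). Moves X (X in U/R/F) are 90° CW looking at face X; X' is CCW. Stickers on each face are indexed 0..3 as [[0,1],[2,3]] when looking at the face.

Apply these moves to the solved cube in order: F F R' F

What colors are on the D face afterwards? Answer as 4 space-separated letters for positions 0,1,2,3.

After move 1 (F): F=GGGG U=WWOO R=WRWR D=RRYY L=OYOY
After move 2 (F): F=GGGG U=WWYY R=OROR D=WWYY L=OROR
After move 3 (R'): R=RROO U=WBYB F=GWGY D=WGYG B=YBWB
After move 4 (F): F=GGYW U=WBRR R=YRBO D=ORYG L=OWOG
Query: D face = ORYG

Answer: O R Y G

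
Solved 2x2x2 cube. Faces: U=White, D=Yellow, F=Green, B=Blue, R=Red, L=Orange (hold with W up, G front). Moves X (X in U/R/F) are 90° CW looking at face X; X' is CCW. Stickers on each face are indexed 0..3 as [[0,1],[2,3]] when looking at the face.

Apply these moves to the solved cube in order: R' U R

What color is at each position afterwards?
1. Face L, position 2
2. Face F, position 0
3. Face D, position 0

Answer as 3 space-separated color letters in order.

Answer: O R Y

Derivation:
After move 1 (R'): R=RRRR U=WBWB F=GWGW D=YGYG B=YBYB
After move 2 (U): U=WWBB F=RRGW R=YBRR B=OOYB L=GWOO
After move 3 (R): R=RYRB U=WRBW F=RGGG D=YYYO B=BOWB
Query 1: L[2] = O
Query 2: F[0] = R
Query 3: D[0] = Y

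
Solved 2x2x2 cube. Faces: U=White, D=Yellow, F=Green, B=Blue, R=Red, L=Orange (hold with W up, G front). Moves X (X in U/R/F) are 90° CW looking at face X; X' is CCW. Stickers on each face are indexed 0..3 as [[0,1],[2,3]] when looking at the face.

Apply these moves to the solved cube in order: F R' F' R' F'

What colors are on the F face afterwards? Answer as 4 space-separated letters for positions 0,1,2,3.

Answer: B W W G

Derivation:
After move 1 (F): F=GGGG U=WWOO R=WRWR D=RRYY L=OYOY
After move 2 (R'): R=RRWW U=WBOB F=GWGO D=RGYG B=YBRB
After move 3 (F'): F=WOGG U=WBRW R=GRRW D=YYYG L=OBOO
After move 4 (R'): R=RWGR U=WRRY F=WBGW D=YOYG B=GBYB
After move 5 (F'): F=BWWG U=WRRG R=OWYR D=BOYG L=OYOR
Query: F face = BWWG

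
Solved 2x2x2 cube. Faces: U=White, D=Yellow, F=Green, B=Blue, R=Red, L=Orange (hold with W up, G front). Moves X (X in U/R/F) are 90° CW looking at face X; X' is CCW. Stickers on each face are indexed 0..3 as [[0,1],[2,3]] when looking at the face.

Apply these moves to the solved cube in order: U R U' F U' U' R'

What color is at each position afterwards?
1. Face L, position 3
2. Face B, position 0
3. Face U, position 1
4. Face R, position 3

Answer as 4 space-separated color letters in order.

After move 1 (U): U=WWWW F=RRGG R=BBRR B=OOBB L=GGOO
After move 2 (R): R=RBRB U=WRWG F=RYGY D=YBYO B=WOWB
After move 3 (U'): U=RGWW F=GGGY R=RYRB B=RBWB L=WOOO
After move 4 (F): F=GGYG U=RGOO R=WYWB D=RRYO L=WYOB
After move 5 (U'): U=GORO F=WYYG R=GGWB B=WYWB L=RBOB
After move 6 (U'): U=OOGR F=RBYG R=WYWB B=GGWB L=WYOB
After move 7 (R'): R=YBWW U=OWGG F=ROYR D=RBYG B=OGRB
Query 1: L[3] = B
Query 2: B[0] = O
Query 3: U[1] = W
Query 4: R[3] = W

Answer: B O W W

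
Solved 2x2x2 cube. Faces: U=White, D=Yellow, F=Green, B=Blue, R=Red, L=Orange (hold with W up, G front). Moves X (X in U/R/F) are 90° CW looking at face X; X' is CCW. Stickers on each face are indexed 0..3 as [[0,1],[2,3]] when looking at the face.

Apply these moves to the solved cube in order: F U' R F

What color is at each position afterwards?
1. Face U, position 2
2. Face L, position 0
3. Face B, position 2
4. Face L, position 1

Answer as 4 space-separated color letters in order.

After move 1 (F): F=GGGG U=WWOO R=WRWR D=RRYY L=OYOY
After move 2 (U'): U=WOWO F=OYGG R=GGWR B=WRBB L=BBOY
After move 3 (R): R=WGRG U=WYWG F=ORGY D=RBYW B=OROB
After move 4 (F): F=GOYR U=WYYB R=WGGG D=RWYW L=BROB
Query 1: U[2] = Y
Query 2: L[0] = B
Query 3: B[2] = O
Query 4: L[1] = R

Answer: Y B O R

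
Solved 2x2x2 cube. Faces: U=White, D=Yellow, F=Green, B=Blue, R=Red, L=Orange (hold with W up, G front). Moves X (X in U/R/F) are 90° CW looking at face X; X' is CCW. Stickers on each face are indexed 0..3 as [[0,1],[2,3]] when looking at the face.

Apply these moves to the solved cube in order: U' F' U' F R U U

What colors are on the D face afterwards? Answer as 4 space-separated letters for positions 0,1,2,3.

After move 1 (U'): U=WWWW F=OOGG R=GGRR B=RRBB L=BBOO
After move 2 (F'): F=OGOG U=WWGR R=YGYR D=BOYY L=BWOW
After move 3 (U'): U=WRWG F=BWOG R=OGYR B=YGBB L=RROW
After move 4 (F): F=OBGW U=WRWR R=WGGR D=YOYY L=RBOO
After move 5 (R): R=GWRG U=WBWW F=OOGY D=YBYY B=RGRB
After move 6 (U): U=WWWB F=GWGY R=RGRG B=RBRB L=OOOO
After move 7 (U): U=WWBW F=RGGY R=RBRG B=OORB L=GWOO
Query: D face = YBYY

Answer: Y B Y Y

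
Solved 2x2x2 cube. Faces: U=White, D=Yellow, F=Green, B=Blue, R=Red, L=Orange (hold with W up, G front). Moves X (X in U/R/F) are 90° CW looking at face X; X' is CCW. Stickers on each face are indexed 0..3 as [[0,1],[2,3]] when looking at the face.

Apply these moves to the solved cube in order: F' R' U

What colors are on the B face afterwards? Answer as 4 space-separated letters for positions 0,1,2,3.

Answer: O W O B

Derivation:
After move 1 (F'): F=GGGG U=WWRR R=YRYR D=OOYY L=OWOW
After move 2 (R'): R=RRYY U=WBRB F=GWGR D=OGYG B=YBOB
After move 3 (U): U=RWBB F=RRGR R=YBYY B=OWOB L=GWOW
Query: B face = OWOB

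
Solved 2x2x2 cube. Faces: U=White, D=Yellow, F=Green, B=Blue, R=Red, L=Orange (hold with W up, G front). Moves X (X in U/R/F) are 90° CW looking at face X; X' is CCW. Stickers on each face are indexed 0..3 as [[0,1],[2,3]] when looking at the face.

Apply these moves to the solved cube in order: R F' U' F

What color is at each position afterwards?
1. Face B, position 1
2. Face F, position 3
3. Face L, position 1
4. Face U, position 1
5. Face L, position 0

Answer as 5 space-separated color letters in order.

After move 1 (R): R=RRRR U=WGWG F=GYGY D=YBYB B=WBWB
After move 2 (F'): F=YYGG U=WGRR R=BRYR D=OOYB L=OGOW
After move 3 (U'): U=GRWR F=OGGG R=YYYR B=BRWB L=WBOW
After move 4 (F): F=GOGG U=GRWB R=WYRR D=YYYB L=WOOO
Query 1: B[1] = R
Query 2: F[3] = G
Query 3: L[1] = O
Query 4: U[1] = R
Query 5: L[0] = W

Answer: R G O R W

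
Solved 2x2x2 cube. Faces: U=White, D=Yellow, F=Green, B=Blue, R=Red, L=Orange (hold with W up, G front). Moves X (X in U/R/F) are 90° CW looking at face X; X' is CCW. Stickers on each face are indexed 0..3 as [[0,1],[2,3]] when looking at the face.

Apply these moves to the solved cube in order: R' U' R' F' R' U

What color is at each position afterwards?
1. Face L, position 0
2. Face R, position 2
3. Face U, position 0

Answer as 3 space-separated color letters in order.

Answer: B O W

Derivation:
After move 1 (R'): R=RRRR U=WBWB F=GWGW D=YGYG B=YBYB
After move 2 (U'): U=BBWW F=OOGW R=GWRR B=RRYB L=YBOO
After move 3 (R'): R=WRGR U=BYWR F=OBGW D=YOYW B=GRGB
After move 4 (F'): F=BWOG U=BYWG R=ORYR D=BOYW L=YROW
After move 5 (R'): R=RROY U=BGWG F=BYOG D=BWYG B=WROB
After move 6 (U): U=WBGG F=RROG R=WROY B=YROB L=BYOW
Query 1: L[0] = B
Query 2: R[2] = O
Query 3: U[0] = W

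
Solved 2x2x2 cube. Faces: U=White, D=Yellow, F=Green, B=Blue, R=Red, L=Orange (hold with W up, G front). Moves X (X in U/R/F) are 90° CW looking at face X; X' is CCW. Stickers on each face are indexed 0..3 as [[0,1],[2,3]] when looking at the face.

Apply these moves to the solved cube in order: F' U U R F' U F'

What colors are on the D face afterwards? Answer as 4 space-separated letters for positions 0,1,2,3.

Answer: Y W Y G

Derivation:
After move 1 (F'): F=GGGG U=WWRR R=YRYR D=OOYY L=OWOW
After move 2 (U): U=RWRW F=YRGG R=BBYR B=OWBB L=GGOW
After move 3 (U): U=RRWW F=BBGG R=OWYR B=GGBB L=YROW
After move 4 (R): R=YORW U=RBWG F=BOGY D=OBYG B=WGRB
After move 5 (F'): F=OYBG U=RBYR R=BOOW D=RWYG L=YGOW
After move 6 (U): U=YRRB F=BOBG R=WGOW B=YGRB L=OYOW
After move 7 (F'): F=OGBB U=YRWO R=WGRW D=YWYG L=OBOR
Query: D face = YWYG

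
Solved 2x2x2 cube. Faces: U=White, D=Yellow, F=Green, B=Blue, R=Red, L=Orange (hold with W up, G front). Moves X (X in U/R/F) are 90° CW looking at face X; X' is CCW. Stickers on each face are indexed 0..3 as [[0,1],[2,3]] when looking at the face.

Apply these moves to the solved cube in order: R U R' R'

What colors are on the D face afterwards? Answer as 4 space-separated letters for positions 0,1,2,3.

After move 1 (R): R=RRRR U=WGWG F=GYGY D=YBYB B=WBWB
After move 2 (U): U=WWGG F=RRGY R=WBRR B=OOWB L=GYOO
After move 3 (R'): R=BRWR U=WWGO F=RWGG D=YRYY B=BOBB
After move 4 (R'): R=RRBW U=WBGB F=RWGO D=YWYG B=YORB
Query: D face = YWYG

Answer: Y W Y G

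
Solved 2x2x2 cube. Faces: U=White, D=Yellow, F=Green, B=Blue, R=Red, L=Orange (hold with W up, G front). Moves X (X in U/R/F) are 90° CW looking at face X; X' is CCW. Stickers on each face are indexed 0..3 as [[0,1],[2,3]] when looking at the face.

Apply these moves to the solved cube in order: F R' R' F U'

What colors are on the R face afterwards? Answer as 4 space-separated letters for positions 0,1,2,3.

Answer: G G Y W

Derivation:
After move 1 (F): F=GGGG U=WWOO R=WRWR D=RRYY L=OYOY
After move 2 (R'): R=RRWW U=WBOB F=GWGO D=RGYG B=YBRB
After move 3 (R'): R=RWRW U=WROY F=GBGB D=RWYO B=GBGB
After move 4 (F): F=GGBB U=WRYY R=OWYW D=RRYO L=OROW
After move 5 (U'): U=RYWY F=ORBB R=GGYW B=OWGB L=GBOW
Query: R face = GGYW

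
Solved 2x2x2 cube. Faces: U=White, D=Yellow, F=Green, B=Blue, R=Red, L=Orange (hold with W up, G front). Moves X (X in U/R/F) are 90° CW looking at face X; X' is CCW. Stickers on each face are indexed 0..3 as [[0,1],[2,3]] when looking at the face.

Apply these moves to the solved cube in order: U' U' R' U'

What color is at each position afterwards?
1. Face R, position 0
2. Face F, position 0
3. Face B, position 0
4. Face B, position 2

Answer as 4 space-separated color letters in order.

After move 1 (U'): U=WWWW F=OOGG R=GGRR B=RRBB L=BBOO
After move 2 (U'): U=WWWW F=BBGG R=OORR B=GGBB L=RROO
After move 3 (R'): R=OROR U=WBWG F=BWGW D=YBYG B=YGYB
After move 4 (U'): U=BGWW F=RRGW R=BWOR B=ORYB L=YGOO
Query 1: R[0] = B
Query 2: F[0] = R
Query 3: B[0] = O
Query 4: B[2] = Y

Answer: B R O Y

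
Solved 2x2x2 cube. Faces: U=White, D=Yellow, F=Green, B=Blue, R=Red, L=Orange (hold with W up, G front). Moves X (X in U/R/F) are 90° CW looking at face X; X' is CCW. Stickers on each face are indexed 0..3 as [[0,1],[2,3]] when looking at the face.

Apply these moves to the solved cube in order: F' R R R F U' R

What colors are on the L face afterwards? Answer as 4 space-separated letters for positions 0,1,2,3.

Answer: Y B O G

Derivation:
After move 1 (F'): F=GGGG U=WWRR R=YRYR D=OOYY L=OWOW
After move 2 (R): R=YYRR U=WGRG F=GOGY D=OBYB B=RBWB
After move 3 (R): R=RYRY U=WORY F=GBGB D=OWYR B=GBGB
After move 4 (R): R=RRYY U=WBRB F=GWGR D=OGYG B=YBOB
After move 5 (F): F=GGRW U=WBWW R=RRBY D=YRYG L=OOOG
After move 6 (U'): U=BWWW F=OORW R=GGBY B=RROB L=YBOG
After move 7 (R): R=BGYG U=BOWW F=ORRG D=YOYR B=WRWB
Query: L face = YBOG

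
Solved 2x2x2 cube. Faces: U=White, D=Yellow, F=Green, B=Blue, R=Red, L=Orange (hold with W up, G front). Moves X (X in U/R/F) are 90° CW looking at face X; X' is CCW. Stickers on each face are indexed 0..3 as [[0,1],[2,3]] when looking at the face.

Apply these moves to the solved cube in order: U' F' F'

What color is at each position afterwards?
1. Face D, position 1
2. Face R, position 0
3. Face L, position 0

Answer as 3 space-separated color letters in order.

After move 1 (U'): U=WWWW F=OOGG R=GGRR B=RRBB L=BBOO
After move 2 (F'): F=OGOG U=WWGR R=YGYR D=BOYY L=BWOW
After move 3 (F'): F=GGOO U=WWYY R=OGBR D=WWYY L=BROG
Query 1: D[1] = W
Query 2: R[0] = O
Query 3: L[0] = B

Answer: W O B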